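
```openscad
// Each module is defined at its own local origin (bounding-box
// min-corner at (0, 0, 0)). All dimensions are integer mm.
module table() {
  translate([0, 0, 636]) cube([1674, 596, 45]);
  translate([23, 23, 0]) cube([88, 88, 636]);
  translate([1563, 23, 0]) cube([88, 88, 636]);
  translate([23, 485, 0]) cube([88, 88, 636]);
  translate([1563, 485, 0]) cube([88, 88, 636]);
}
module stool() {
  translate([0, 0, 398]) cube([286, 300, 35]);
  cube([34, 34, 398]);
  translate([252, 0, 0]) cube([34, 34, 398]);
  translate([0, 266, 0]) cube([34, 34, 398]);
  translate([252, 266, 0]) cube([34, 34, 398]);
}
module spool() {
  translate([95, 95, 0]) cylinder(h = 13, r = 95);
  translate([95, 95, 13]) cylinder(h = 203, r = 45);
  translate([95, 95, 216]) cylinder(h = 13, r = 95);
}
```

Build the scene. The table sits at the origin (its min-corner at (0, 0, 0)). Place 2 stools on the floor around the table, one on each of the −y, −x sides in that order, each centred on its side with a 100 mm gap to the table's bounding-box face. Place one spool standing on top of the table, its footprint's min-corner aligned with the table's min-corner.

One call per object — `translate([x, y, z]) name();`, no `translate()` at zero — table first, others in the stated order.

table();
translate([694, -400, 0]) stool();
translate([-386, 148, 0]) stool();
translate([0, 0, 681]) spool();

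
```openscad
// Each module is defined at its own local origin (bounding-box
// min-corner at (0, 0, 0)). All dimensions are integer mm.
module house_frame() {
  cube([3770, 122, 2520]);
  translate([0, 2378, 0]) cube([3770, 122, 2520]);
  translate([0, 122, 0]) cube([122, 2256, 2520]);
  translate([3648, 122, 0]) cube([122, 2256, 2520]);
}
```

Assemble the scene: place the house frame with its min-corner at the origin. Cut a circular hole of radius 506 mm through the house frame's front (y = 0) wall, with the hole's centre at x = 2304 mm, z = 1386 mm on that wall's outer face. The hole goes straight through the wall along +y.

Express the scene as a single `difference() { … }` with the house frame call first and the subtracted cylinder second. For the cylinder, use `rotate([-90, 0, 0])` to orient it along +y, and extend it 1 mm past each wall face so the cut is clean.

difference() {
  house_frame();
  translate([2304, -1, 1386]) rotate([-90, 0, 0]) cylinder(h = 124, r = 506);
}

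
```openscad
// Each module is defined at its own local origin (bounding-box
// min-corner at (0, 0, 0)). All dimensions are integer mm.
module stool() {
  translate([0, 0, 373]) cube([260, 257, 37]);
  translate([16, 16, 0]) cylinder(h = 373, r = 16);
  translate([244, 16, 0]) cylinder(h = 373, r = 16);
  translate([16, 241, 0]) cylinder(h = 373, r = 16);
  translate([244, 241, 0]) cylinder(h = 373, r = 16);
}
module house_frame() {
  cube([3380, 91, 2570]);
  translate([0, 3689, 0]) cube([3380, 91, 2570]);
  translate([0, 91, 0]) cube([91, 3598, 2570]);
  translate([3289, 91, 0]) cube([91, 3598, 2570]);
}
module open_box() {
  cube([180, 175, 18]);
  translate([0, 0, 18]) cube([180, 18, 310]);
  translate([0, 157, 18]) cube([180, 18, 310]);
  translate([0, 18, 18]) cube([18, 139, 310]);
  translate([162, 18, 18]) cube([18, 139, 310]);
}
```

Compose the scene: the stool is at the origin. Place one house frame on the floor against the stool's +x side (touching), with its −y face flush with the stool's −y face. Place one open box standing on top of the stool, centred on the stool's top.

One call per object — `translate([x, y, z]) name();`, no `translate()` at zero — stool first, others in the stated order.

stool();
translate([260, 0, 0]) house_frame();
translate([40, 41, 410]) open_box();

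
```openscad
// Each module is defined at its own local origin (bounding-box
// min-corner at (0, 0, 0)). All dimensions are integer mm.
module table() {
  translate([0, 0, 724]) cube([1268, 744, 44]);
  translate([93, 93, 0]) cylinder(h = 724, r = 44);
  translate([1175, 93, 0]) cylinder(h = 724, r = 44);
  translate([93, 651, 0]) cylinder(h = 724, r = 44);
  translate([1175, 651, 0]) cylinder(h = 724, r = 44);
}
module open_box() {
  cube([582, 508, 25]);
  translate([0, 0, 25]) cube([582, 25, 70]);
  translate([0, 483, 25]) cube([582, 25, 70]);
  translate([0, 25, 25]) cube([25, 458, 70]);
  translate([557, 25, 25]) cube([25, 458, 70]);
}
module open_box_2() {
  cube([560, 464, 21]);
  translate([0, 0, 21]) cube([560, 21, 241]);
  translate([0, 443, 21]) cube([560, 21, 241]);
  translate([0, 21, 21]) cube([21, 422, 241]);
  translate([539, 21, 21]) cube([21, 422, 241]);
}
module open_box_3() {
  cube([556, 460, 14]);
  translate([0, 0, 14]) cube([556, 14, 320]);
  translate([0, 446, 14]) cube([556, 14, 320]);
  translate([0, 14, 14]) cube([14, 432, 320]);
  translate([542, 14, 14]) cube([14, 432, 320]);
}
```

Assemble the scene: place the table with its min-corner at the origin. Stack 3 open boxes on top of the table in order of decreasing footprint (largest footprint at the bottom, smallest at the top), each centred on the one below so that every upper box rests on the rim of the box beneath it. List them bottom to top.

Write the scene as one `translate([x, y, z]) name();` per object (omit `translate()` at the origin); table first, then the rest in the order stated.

table();
translate([343, 118, 768]) open_box();
translate([354, 140, 863]) open_box_2();
translate([356, 142, 1125]) open_box_3();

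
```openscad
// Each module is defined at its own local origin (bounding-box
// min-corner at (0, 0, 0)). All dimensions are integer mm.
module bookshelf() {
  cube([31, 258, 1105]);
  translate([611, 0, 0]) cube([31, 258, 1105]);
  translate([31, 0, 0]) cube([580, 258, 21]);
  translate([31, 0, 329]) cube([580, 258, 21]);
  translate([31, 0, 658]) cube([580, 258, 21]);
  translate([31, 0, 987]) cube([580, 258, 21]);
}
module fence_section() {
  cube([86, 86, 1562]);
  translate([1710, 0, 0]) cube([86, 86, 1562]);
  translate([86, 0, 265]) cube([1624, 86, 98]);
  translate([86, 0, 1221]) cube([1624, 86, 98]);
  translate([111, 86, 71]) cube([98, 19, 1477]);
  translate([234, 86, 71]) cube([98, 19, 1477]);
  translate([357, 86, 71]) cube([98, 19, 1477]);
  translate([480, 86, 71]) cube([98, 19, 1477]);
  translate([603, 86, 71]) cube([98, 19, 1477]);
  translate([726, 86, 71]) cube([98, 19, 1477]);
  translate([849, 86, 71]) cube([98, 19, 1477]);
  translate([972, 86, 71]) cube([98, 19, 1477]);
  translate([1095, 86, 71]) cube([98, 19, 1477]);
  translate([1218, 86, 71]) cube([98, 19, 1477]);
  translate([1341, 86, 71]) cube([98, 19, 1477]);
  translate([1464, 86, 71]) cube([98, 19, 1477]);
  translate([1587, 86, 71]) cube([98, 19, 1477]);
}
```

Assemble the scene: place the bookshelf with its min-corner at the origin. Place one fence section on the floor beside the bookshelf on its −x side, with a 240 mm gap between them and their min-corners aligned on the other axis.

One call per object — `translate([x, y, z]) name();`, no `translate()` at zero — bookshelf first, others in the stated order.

bookshelf();
translate([-2036, 0, 0]) fence_section();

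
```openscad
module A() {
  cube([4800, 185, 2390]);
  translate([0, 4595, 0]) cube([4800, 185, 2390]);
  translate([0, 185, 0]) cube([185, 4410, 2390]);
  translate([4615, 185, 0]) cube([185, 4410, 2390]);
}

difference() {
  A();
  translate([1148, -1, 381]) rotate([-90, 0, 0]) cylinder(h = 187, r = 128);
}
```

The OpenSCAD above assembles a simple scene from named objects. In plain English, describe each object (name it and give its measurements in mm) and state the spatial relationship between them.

A is the wall frame of a small rectangular building: four walls, each 2390 mm tall and 185 mm thick, enclosing a footprint 4800 mm (x) by 4780 mm (y) outside-to-outside, with no floor or roof. The front and back walls (the −y and +y sides) span the full width; the two side walls fit between them.

The house frame has a circular hole of radius 128 mm through its front wall, centred at (x = 1148, z = 381).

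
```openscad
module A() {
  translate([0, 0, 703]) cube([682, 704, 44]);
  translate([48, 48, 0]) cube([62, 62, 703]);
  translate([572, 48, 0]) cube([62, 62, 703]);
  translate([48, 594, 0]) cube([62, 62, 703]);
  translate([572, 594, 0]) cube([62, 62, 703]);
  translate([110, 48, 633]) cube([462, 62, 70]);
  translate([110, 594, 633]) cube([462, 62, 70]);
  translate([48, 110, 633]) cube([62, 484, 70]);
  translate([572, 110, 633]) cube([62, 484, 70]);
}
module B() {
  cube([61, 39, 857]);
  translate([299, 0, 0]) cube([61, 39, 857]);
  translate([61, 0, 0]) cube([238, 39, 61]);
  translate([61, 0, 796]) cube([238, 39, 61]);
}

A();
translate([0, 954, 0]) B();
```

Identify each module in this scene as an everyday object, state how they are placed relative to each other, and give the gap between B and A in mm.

A is a table. B is a picture frame. The picture frame is on the floor beside the table on its +y side. The gap between the picture frame and the table is 250 mm.

The picture frame's nearest face is 250 mm from the table's +y face.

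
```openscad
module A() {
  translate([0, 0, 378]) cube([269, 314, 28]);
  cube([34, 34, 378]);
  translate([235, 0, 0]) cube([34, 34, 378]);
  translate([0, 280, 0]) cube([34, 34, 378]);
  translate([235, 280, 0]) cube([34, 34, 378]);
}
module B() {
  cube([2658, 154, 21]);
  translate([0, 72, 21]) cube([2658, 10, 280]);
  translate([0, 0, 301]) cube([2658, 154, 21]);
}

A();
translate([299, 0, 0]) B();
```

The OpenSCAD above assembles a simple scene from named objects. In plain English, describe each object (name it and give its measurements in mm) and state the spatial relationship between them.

A is a four-legged stool. The seat is a 269×314×28 mm slab whose top surface is at z = 406 mm; four square legs, each 34×34 mm in cross-section, run from the floor (z = 0) to the underside of the seat, each flush with a corner of the seat.

B is an I-beam lying along x, 2658 mm long. Overall section height 322 mm. Two flanges 154 mm wide (y) and 21 mm thick, one on the floor and one at the top; a web 10 mm thick runs between them, centred on the flange width.

The I-beam is on the floor beside the stool on its +x side.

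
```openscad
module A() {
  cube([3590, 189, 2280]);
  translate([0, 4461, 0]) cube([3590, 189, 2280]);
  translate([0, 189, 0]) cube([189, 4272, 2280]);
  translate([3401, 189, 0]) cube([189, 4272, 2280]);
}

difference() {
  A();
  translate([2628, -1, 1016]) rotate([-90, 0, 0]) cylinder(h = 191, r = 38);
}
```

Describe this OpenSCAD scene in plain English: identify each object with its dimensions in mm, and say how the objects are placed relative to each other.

A is a box-shaped house frame (walls only): outside footprint 3590×4650 mm, wall height 2280 mm, wall thickness 189 mm. The two y-facing walls run the full x-width; the two x-facing walls fit between the inner faces of the y-facing walls.

The house frame has a circular hole of radius 38 mm through its front wall, centred at (x = 2628, z = 1016).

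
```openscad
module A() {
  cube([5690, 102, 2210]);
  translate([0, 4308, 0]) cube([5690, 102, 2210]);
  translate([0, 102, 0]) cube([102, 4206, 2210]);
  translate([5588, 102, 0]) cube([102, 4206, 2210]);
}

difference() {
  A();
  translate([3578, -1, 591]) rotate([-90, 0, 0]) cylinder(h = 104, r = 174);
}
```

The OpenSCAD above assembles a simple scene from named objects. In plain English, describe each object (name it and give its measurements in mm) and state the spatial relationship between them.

A is a box-shaped house frame (walls only): outside footprint 5690×4410 mm, wall height 2210 mm, wall thickness 102 mm. The two y-facing walls run the full x-width; the two x-facing walls fit between the inner faces of the y-facing walls.

The house frame has a circular hole of radius 174 mm through its front wall, centred at (x = 3578, z = 591).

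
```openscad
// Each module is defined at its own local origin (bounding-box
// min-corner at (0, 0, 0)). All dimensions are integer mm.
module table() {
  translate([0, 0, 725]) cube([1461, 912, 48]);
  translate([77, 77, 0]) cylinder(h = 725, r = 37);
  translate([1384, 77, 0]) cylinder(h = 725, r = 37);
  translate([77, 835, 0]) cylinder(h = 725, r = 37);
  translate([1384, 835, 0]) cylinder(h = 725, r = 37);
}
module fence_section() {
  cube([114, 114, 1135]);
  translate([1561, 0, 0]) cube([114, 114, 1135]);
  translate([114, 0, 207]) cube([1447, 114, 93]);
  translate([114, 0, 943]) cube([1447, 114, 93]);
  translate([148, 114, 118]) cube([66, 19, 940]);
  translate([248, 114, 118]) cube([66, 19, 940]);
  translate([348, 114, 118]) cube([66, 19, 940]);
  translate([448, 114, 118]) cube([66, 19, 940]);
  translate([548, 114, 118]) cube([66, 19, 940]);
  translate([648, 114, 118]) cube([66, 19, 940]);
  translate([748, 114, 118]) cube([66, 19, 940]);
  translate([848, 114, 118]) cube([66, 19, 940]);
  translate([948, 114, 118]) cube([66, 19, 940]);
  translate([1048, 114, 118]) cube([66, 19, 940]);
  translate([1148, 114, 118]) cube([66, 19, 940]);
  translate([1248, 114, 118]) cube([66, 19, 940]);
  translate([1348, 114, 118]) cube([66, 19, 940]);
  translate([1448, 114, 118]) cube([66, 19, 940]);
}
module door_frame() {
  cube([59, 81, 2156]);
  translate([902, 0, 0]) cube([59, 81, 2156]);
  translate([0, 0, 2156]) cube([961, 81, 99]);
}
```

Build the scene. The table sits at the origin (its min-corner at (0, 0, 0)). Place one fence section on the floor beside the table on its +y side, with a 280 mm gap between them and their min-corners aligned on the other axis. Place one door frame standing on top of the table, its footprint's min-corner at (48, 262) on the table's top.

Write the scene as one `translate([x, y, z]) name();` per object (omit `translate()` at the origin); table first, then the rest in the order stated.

table();
translate([0, 1192, 0]) fence_section();
translate([48, 262, 773]) door_frame();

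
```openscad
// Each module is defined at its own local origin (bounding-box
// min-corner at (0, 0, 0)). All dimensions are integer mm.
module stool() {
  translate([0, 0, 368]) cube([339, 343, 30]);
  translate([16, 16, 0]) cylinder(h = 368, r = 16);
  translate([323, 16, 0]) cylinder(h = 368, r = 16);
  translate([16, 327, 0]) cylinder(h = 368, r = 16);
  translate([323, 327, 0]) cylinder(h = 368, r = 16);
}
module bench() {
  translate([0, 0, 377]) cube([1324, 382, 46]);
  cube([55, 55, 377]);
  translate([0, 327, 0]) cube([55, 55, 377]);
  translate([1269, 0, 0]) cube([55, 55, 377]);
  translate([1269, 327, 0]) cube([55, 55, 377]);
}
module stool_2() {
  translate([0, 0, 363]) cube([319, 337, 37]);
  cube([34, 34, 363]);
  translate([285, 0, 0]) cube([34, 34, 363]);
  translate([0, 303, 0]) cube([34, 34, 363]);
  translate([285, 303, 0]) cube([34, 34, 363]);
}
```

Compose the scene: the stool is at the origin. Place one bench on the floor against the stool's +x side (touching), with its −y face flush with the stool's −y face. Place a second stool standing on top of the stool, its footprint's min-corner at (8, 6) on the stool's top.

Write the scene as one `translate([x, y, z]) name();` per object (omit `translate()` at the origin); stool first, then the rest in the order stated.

stool();
translate([339, 0, 0]) bench();
translate([8, 6, 398]) stool_2();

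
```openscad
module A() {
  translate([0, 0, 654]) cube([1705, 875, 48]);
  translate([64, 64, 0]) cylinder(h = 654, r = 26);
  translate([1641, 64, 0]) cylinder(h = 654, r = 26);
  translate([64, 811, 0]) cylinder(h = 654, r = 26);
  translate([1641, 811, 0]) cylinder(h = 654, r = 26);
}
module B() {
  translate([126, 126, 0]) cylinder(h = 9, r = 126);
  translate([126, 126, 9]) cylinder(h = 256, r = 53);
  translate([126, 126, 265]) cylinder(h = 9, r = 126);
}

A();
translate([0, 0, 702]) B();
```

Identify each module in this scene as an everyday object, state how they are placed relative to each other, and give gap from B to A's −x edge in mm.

A is a table. B is a spool. The spool is on top of the table. The gap from the spool to the table's −x edge is 0 mm.

The spool's min-x is at 0; the table's min-x is 0; gap = 0 mm.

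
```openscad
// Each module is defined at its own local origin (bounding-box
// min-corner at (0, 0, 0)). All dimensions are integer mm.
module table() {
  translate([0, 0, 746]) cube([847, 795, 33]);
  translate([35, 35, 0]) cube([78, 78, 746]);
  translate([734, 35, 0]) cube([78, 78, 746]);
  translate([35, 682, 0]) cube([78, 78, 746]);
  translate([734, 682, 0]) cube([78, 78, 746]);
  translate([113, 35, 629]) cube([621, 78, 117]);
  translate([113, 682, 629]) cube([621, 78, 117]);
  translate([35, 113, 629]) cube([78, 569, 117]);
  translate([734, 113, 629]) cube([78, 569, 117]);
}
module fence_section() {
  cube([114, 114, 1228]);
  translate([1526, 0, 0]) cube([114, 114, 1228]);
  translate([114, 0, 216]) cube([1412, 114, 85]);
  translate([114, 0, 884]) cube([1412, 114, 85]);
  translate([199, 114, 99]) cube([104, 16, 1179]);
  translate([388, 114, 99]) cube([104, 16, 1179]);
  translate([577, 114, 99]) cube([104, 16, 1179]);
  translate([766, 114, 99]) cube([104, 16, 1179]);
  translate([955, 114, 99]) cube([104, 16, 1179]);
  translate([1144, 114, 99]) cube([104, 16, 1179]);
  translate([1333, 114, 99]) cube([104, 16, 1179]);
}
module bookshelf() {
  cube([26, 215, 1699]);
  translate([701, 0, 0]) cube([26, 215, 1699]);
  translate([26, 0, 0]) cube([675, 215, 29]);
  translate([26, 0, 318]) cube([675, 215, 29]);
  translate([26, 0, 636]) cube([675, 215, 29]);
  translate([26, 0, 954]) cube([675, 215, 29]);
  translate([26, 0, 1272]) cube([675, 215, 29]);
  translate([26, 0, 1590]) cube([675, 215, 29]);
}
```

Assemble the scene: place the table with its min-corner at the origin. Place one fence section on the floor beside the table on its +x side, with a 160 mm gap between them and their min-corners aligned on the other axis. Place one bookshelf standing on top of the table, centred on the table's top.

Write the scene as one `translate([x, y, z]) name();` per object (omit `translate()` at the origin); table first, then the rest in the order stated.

table();
translate([1007, 0, 0]) fence_section();
translate([60, 290, 779]) bookshelf();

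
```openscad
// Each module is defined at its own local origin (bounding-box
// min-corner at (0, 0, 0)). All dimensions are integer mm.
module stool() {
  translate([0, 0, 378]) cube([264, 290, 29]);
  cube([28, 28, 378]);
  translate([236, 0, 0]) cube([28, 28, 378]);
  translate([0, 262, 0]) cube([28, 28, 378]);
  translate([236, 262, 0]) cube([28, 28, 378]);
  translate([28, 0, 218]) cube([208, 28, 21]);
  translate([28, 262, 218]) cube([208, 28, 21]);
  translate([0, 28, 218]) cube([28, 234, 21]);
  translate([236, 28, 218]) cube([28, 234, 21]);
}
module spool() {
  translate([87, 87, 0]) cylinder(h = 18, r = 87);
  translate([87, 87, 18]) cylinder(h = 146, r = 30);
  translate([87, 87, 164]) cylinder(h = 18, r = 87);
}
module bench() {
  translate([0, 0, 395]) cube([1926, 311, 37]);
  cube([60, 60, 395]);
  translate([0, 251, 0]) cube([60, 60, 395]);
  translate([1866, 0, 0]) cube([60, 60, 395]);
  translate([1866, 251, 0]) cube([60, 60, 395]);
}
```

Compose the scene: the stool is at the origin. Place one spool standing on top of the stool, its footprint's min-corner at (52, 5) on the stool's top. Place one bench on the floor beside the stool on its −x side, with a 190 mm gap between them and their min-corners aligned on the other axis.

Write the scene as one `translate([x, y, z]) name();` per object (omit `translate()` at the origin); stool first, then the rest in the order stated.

stool();
translate([52, 5, 407]) spool();
translate([-2116, 0, 0]) bench();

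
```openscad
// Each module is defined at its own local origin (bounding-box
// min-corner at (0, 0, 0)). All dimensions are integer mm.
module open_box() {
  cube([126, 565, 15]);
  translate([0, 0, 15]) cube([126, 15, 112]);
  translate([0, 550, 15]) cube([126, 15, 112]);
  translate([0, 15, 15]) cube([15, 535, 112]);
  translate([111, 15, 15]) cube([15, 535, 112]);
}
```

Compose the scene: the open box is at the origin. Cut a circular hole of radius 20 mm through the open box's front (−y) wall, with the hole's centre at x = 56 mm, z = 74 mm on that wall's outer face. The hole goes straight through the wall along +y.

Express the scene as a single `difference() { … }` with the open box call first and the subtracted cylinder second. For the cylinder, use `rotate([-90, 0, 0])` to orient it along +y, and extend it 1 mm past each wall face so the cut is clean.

difference() {
  open_box();
  translate([56, -1, 74]) rotate([-90, 0, 0]) cylinder(h = 17, r = 20);
}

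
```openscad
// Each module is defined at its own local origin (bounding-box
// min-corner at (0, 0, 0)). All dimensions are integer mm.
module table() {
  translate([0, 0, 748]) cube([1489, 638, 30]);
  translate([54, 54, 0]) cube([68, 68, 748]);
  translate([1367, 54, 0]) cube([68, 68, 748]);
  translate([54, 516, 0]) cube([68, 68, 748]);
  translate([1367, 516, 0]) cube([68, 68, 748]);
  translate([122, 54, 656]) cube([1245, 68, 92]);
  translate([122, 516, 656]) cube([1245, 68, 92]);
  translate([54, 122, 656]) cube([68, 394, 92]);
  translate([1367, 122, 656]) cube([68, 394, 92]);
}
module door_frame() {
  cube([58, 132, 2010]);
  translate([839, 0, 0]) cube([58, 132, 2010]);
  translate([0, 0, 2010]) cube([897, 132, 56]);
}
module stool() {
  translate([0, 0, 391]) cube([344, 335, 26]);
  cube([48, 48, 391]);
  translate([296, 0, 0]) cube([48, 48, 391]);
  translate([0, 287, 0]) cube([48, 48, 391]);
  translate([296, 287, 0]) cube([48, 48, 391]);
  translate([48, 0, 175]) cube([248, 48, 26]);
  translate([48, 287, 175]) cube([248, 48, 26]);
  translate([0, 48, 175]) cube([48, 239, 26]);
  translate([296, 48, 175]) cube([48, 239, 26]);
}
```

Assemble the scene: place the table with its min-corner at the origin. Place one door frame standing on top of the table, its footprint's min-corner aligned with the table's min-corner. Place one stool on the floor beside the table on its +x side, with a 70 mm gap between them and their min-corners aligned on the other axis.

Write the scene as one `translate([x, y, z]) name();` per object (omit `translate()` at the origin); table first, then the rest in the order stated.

table();
translate([0, 0, 778]) door_frame();
translate([1559, 0, 0]) stool();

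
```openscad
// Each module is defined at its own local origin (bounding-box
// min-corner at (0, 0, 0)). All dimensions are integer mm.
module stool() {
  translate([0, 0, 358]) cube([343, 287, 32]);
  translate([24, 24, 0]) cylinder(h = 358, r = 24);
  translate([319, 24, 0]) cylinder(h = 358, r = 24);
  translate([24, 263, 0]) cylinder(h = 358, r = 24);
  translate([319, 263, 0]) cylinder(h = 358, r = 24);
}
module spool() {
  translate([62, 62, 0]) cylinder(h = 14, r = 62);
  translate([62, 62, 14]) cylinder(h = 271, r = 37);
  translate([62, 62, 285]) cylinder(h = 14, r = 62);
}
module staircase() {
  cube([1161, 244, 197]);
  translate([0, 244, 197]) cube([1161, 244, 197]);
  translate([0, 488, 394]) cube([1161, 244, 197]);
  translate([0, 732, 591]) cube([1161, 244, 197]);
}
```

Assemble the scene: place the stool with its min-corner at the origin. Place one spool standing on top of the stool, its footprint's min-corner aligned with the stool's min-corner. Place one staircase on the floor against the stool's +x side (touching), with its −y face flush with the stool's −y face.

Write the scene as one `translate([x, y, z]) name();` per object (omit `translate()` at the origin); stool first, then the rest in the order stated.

stool();
translate([0, 0, 390]) spool();
translate([343, 0, 0]) staircase();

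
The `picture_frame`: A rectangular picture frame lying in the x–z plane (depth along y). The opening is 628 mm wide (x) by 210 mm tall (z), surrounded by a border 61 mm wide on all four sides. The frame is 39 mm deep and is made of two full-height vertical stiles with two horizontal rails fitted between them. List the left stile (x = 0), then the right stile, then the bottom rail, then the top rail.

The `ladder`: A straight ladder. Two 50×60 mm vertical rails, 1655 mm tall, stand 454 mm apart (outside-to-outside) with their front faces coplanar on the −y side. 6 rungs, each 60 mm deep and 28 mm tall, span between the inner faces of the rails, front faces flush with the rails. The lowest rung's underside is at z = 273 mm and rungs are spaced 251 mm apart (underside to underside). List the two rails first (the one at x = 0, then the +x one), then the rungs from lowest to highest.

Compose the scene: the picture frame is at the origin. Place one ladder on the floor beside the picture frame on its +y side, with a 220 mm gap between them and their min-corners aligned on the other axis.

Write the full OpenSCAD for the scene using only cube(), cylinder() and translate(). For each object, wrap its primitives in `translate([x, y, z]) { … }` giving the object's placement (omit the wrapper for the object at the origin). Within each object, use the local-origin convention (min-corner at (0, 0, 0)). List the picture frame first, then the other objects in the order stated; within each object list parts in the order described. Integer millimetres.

cube([61, 39, 332]);
translate([689, 0, 0]) cube([61, 39, 332]);
translate([61, 0, 0]) cube([628, 39, 61]);
translate([61, 0, 271]) cube([628, 39, 61]);
translate([0, 259, 0]) {
  cube([50, 60, 1655]);
  translate([404, 0, 0]) cube([50, 60, 1655]);
  translate([50, 0, 273]) cube([354, 60, 28]);
  translate([50, 0, 524]) cube([354, 60, 28]);
  translate([50, 0, 775]) cube([354, 60, 28]);
  translate([50, 0, 1026]) cube([354, 60, 28]);
  translate([50, 0, 1277]) cube([354, 60, 28]);
  translate([50, 0, 1528]) cube([354, 60, 28]);
}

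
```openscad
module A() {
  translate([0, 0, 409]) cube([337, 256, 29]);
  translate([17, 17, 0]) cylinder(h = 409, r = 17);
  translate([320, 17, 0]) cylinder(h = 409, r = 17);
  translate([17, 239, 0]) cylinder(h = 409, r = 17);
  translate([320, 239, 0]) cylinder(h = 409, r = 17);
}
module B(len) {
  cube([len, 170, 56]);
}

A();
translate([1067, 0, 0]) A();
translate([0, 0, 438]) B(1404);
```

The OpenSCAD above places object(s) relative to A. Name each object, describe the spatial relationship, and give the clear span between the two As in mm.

Second stool starts at x = 1067; first ends at x = 337; clear span = 1067 − 337 = 730 mm.

A is a stool. B is a beam. A beam spans the tops of two stools. The clear span between the two stools is 730 mm.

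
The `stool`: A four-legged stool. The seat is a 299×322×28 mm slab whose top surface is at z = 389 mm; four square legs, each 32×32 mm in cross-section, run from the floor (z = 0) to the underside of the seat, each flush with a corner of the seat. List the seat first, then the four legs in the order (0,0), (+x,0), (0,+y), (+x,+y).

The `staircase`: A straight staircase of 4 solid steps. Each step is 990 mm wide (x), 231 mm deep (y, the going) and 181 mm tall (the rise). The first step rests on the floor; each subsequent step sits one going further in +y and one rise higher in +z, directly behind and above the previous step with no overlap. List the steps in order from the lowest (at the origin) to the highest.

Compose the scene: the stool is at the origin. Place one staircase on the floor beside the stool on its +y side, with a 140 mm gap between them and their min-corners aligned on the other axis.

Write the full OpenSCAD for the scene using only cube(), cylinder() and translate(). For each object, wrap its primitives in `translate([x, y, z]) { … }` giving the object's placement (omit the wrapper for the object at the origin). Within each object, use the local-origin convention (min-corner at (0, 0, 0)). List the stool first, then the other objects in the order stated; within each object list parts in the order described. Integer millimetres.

translate([0, 0, 361]) cube([299, 322, 28]);
cube([32, 32, 361]);
translate([267, 0, 0]) cube([32, 32, 361]);
translate([0, 290, 0]) cube([32, 32, 361]);
translate([267, 290, 0]) cube([32, 32, 361]);
translate([0, 462, 0]) {
  cube([990, 231, 181]);
  translate([0, 231, 181]) cube([990, 231, 181]);
  translate([0, 462, 362]) cube([990, 231, 181]);
  translate([0, 693, 543]) cube([990, 231, 181]);
}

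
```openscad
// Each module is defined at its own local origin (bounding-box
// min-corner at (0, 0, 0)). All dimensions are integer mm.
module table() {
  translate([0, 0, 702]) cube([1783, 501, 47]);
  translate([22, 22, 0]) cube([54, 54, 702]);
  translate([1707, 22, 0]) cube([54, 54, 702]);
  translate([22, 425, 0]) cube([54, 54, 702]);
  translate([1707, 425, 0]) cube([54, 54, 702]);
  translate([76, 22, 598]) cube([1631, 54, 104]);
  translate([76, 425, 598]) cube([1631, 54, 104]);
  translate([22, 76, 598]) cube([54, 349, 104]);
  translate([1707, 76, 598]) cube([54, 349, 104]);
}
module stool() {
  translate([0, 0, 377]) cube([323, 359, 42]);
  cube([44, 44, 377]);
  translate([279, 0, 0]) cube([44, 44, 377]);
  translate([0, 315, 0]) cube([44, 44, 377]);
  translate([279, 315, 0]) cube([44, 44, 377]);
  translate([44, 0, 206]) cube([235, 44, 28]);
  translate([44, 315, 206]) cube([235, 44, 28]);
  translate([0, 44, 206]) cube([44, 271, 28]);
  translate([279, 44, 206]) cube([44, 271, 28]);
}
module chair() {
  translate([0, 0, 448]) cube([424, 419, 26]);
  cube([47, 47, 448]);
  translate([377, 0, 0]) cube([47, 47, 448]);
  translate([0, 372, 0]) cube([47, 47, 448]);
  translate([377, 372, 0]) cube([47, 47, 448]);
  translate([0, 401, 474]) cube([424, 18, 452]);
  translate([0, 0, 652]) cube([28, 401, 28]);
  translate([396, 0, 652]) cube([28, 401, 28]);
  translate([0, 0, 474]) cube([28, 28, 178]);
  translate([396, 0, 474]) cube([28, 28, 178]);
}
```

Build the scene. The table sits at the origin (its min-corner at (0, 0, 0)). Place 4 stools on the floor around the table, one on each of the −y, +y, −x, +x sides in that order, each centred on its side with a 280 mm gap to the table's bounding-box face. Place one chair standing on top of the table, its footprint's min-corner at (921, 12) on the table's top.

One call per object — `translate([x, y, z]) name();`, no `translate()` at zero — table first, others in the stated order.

table();
translate([730, -639, 0]) stool();
translate([730, 781, 0]) stool();
translate([-603, 71, 0]) stool();
translate([2063, 71, 0]) stool();
translate([921, 12, 749]) chair();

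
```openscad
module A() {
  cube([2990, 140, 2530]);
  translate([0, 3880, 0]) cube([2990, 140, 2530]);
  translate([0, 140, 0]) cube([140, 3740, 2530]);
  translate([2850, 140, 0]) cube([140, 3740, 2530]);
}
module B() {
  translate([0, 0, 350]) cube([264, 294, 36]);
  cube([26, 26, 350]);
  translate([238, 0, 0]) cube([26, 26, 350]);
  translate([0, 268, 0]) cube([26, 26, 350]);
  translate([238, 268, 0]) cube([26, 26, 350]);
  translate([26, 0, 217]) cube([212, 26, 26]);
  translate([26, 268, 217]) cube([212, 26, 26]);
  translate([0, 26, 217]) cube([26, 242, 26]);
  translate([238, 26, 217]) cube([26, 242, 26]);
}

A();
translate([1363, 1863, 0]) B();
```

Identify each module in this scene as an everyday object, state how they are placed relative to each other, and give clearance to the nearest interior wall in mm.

A is a house frame. B is a stool. The stool sits inside the house frame, centred. The clearance to the nearest interior wall is 1223 mm.

Clearances: x = 1223, y = 1723; minimum 1223 mm.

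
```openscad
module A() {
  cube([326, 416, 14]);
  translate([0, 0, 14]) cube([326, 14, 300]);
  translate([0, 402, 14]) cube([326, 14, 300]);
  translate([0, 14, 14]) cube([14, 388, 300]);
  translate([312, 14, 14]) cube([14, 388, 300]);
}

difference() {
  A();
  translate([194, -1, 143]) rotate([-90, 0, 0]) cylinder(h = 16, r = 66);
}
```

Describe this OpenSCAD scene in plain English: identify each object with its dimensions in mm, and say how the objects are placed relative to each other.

A is an open storage box with external size 326×416×314 mm and wall thickness 14 mm (the base is also 14 mm thick). The base covers the whole footprint; the four walls stand on the base, with the y-facing walls full-width and the x-facing walls fitting between their inner faces.

The open box has a circular hole of radius 66 mm through its front wall, centred at (x = 194, z = 143).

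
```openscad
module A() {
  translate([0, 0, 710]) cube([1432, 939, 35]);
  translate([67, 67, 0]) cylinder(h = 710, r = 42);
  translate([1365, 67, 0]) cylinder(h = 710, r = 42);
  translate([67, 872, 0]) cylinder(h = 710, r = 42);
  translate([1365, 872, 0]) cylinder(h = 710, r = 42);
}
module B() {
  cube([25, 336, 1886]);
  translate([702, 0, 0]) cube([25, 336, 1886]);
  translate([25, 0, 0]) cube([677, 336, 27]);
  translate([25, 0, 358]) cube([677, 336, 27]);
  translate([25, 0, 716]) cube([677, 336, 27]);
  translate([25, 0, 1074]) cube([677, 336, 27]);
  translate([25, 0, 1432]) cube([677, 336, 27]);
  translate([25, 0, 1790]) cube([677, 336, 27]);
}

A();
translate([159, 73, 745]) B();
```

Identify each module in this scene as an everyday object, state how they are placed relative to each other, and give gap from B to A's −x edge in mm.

The bookshelf's min-x is at 159; the table's min-x is 0; gap = 159 mm.

A is a table. B is a bookshelf. The bookshelf is on top of the table. The gap from the bookshelf to the table's −x edge is 159 mm.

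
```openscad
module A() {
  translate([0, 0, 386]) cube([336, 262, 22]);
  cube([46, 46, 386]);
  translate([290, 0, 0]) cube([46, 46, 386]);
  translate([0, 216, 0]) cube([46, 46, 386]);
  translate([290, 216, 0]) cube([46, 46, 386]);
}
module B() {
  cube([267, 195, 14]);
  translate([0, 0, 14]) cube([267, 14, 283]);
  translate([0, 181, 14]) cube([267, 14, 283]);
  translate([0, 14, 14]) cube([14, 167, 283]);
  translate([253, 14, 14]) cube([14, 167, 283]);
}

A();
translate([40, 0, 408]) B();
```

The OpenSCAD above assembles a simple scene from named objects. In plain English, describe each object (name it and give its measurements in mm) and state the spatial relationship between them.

A is a simple wooden stool: a rectangular seat 336 mm (x) by 262 mm (y), 22 mm thick, top face at z = 408 mm, on four square legs, each 46×46 mm in cross-section. The legs rest on z = 0, each flush with a corner of the seat.

B is an open storage box with external size 267×195×297 mm and wall thickness 14 mm (the base is also 14 mm thick). The base covers the whole footprint; the four walls stand on the base, with the y-facing walls full-width and the x-facing walls fitting between their inner faces.

The open box is on top of the stool.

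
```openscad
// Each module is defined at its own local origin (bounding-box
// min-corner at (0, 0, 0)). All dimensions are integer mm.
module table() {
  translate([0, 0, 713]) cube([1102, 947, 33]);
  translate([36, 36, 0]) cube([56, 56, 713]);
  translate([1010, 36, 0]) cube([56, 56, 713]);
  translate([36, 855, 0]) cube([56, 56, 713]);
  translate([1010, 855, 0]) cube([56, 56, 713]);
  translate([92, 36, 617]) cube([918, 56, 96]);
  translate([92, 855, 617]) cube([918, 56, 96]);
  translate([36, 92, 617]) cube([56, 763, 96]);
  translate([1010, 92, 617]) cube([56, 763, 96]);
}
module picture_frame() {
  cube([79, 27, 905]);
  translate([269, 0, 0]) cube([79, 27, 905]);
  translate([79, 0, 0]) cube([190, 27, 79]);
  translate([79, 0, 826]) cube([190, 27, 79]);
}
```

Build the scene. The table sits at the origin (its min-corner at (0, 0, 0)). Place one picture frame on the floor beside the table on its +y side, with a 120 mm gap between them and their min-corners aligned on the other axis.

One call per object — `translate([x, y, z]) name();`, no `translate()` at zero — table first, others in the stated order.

table();
translate([0, 1067, 0]) picture_frame();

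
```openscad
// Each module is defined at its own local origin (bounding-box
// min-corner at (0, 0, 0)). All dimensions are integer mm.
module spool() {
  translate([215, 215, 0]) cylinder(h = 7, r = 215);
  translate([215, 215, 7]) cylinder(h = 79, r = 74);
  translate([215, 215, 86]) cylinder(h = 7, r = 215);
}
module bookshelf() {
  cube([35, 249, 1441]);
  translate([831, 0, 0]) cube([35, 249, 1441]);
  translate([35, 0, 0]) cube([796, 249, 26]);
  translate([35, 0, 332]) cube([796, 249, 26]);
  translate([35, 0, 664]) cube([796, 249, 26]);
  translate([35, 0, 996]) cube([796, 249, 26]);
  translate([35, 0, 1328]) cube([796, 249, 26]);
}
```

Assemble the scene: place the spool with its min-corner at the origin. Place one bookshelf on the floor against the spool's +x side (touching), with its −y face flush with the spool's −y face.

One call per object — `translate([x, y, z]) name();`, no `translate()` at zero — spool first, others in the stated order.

spool();
translate([430, 0, 0]) bookshelf();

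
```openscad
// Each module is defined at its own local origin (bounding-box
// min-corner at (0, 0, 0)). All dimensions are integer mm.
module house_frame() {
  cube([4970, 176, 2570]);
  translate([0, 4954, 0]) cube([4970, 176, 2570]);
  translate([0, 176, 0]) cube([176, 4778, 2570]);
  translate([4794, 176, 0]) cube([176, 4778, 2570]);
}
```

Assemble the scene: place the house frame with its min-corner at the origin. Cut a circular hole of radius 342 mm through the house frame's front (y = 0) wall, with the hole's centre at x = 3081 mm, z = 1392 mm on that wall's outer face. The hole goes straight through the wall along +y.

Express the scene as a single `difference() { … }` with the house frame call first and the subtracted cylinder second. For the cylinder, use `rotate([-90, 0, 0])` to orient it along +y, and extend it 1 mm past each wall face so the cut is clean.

difference() {
  house_frame();
  translate([3081, -1, 1392]) rotate([-90, 0, 0]) cylinder(h = 178, r = 342);
}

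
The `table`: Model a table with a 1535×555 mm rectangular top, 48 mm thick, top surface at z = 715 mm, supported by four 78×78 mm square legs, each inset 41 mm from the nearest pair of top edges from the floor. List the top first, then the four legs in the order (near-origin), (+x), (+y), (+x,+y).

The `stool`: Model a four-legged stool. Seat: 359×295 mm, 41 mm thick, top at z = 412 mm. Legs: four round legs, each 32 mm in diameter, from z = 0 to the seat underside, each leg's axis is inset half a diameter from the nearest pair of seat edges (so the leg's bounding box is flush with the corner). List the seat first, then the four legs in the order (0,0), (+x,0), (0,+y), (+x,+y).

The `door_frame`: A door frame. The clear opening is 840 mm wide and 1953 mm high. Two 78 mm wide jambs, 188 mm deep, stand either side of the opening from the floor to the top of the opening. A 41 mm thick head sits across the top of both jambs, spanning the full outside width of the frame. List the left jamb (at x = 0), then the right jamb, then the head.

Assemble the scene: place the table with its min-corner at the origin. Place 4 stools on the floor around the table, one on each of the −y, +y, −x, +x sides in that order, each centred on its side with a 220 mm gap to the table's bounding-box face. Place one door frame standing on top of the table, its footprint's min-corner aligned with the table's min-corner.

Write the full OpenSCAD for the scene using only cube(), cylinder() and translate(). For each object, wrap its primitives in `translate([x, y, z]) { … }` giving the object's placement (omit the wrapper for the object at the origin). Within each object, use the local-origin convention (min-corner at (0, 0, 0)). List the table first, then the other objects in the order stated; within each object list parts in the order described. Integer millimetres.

translate([0, 0, 667]) cube([1535, 555, 48]);
translate([41, 41, 0]) cube([78, 78, 667]);
translate([1416, 41, 0]) cube([78, 78, 667]);
translate([41, 436, 0]) cube([78, 78, 667]);
translate([1416, 436, 0]) cube([78, 78, 667]);
translate([588, -515, 0]) {
  translate([0, 0, 371]) cube([359, 295, 41]);
  translate([16, 16, 0]) cylinder(h = 371, r = 16);
  translate([343, 16, 0]) cylinder(h = 371, r = 16);
  translate([16, 279, 0]) cylinder(h = 371, r = 16);
  translate([343, 279, 0]) cylinder(h = 371, r = 16);
}
translate([588, 775, 0]) {
  translate([0, 0, 371]) cube([359, 295, 41]);
  translate([16, 16, 0]) cylinder(h = 371, r = 16);
  translate([343, 16, 0]) cylinder(h = 371, r = 16);
  translate([16, 279, 0]) cylinder(h = 371, r = 16);
  translate([343, 279, 0]) cylinder(h = 371, r = 16);
}
translate([-579, 130, 0]) {
  translate([0, 0, 371]) cube([359, 295, 41]);
  translate([16, 16, 0]) cylinder(h = 371, r = 16);
  translate([343, 16, 0]) cylinder(h = 371, r = 16);
  translate([16, 279, 0]) cylinder(h = 371, r = 16);
  translate([343, 279, 0]) cylinder(h = 371, r = 16);
}
translate([1755, 130, 0]) {
  translate([0, 0, 371]) cube([359, 295, 41]);
  translate([16, 16, 0]) cylinder(h = 371, r = 16);
  translate([343, 16, 0]) cylinder(h = 371, r = 16);
  translate([16, 279, 0]) cylinder(h = 371, r = 16);
  translate([343, 279, 0]) cylinder(h = 371, r = 16);
}
translate([0, 0, 715]) {
  cube([78, 188, 1953]);
  translate([918, 0, 0]) cube([78, 188, 1953]);
  translate([0, 0, 1953]) cube([996, 188, 41]);
}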